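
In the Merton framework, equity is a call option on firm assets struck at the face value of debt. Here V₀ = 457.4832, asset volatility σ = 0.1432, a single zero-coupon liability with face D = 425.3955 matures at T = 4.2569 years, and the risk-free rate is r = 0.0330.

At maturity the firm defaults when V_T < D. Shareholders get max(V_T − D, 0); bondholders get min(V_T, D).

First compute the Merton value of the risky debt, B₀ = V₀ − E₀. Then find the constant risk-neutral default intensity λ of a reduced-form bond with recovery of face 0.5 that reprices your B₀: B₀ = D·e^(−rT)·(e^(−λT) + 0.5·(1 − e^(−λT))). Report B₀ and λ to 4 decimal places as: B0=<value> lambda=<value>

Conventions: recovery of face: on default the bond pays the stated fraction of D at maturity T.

With assets at 457.4832 and a single debt payment of 425.3955 at 4.2569 years:
d₁ = [ln(V₀/D) + (r + σ²/2)T] / (σ√T)
   = [ln(457.4832/425.3955) + (0.0330 + 0.5·0.1432²)·4.2569] / (0.1432·√4.2569)
   = [0.072721 + 0.184124] / 0.295454 = 0.869324
d₂ = d₁ − σ√T = 0.869324 − 0.295454 = 0.573870
N(d₁) = 0.807665,  N(d₂) = 0.716972,  e^(−rT) = 0.868943
E₀ = V₀·N(d₁) − D·e^(−rT)·N(d₂)
   = 457.4832·0.807665 − 425.3955·0.868943·0.716972 = 104.468402
B₀ = V₀ − E₀ = 457.4832 − 104.468402 = 353.014798
e^(−λT) = (B₀·e^(rT)/D − 0.5)/(1 − 0.5) = (353.0148·1.150823/425.3955 − 0.5)/0.5 = 0.91002349
λ = −ln(0.91002349)/4.2569 = 0.022149

B0=353.0148 lambda=0.0221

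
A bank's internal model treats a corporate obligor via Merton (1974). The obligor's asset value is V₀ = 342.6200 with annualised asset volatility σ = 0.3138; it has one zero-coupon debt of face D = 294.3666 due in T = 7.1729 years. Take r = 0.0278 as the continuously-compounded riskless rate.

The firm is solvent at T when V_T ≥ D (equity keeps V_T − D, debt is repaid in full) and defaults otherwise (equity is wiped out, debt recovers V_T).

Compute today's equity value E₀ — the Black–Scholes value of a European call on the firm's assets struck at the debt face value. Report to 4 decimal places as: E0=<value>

E0=153.4067

Equity is a call on the firm's assets struck at D = 294.3666:
d₁ = [ln(V₀/D) + (r + σ²/2)T] / (σ√T)
   = [ln(342.6200/294.3666) + (0.0278 + 0.5·0.3138²)·7.1729] / (0.3138·√7.1729)
   = [0.151796 + 0.552566] / 0.840428 = 0.838099
d₂ = d₁ − σ√T = 0.838099 − 0.840428 = -0.002328
N(d₁) = 0.799013,  N(d₂) = 0.499071,  e^(−rT) = 0.819217
E₀ = V₀·N(d₁) − D·e^(−rT)·N(d₂)
   = 342.6200·0.799013 − 294.3666·0.819217·0.499071 = 153.406652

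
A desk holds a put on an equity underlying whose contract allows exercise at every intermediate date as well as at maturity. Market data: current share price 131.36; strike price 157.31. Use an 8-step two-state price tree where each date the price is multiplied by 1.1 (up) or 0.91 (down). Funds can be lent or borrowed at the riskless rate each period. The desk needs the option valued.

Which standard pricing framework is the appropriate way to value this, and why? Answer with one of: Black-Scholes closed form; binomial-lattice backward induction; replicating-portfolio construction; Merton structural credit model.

Key observation: with exercise allowed before expiry on a discrete up/down model (8 steps from spot 131.36), the strike-157.31 put's value must be rolled back through the tree testing early exercise at each node.

framework: binomial-lattice backward induction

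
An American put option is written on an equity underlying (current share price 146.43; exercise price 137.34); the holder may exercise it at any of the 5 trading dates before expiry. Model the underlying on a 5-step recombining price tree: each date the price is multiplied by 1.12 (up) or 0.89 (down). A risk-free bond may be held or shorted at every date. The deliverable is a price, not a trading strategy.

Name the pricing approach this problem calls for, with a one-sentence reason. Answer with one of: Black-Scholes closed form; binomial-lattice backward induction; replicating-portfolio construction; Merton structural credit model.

Key observation: with exercise allowed before expiry on a discrete up/down model (5 steps from spot 146.43), the strike-137.34 put's value must be rolled back through the tree testing early exercise at each node.

framework: binomial-lattice backward induction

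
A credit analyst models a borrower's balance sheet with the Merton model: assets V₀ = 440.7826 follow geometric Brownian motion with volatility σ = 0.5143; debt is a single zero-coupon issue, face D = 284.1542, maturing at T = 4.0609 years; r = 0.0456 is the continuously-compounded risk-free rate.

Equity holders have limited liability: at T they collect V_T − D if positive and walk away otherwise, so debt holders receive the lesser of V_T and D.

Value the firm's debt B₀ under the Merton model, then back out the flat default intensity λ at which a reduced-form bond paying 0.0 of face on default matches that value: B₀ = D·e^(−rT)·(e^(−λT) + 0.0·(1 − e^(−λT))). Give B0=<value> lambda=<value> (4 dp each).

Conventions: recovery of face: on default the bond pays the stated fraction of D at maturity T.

B0=183.8255 lambda=0.0616

Equity is a call on the firm's assets struck at D = 284.1542:
d₁ = [ln(V₀/D) + (r + σ²/2)T] / (σ√T)
   = [ln(440.7826/284.1542) + (0.0456 + 0.5·0.5143²)·4.0609] / (0.5143·√4.0609)
   = [0.439035 + 0.722240] / 1.036401 = 1.120488
d₂ = d₁ − σ√T = 1.120488 − 1.036401 = 0.084088
N(d₁) = 0.868747,  N(d₂) = 0.533507,  e^(−rT) = 0.830957
E₀ = V₀·N(d₁) − D·e^(−rT)·N(d₂)
   = 440.7826·0.868747 − 284.1542·0.830957·0.533507 = 256.957051
B₀ = V₀ − E₀ = 440.7826 − 256.957051 = 183.825549
e^(−λT) = (B₀·e^(rT)/D − 0)/(1 − 0) = (183.8255·1.203431/284.1542 − 0)/1 = 0.77852586
λ = −ln(0.77852586)/4.0609 = 0.061650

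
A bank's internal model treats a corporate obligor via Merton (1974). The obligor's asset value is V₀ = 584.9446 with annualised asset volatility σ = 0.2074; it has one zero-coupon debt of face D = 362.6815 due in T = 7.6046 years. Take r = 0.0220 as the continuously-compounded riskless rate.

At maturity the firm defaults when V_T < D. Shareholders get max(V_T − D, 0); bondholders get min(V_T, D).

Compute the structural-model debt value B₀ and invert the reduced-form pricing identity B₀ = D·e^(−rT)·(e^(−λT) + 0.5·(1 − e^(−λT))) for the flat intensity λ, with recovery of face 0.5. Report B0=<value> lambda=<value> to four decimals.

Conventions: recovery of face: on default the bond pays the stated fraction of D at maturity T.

Work the structural quantities from V₀ = 584.9446 against face 362.6815:
d₁ = [ln(V₀/D) + (r + σ²/2)T] / (σ√T)
   = [ln(584.9446/362.6815) + (0.0220 + 0.5·0.2074²)·7.6046] / (0.2074·√7.6046)
   = [0.477992 + 0.330856] / 0.571935 = 1.414230
d₂ = d₁ − σ√T = 1.414230 − 0.571935 = 0.842295
N(d₁) = 0.921353,  N(d₂) = 0.800189,  e^(−rT) = 0.845945
E₀ = V₀·N(d₁) − D·e^(−rT)·N(d₂)
   = 584.9446·0.921353 − 362.6815·0.845945·0.800189 = 293.435708
B₀ = V₀ − E₀ = 584.9446 − 293.435708 = 291.508892
e^(−λT) = (B₀·e^(rT)/D − 0.5)/(1 − 0.5) = (291.5089·1.182110/362.6815 − 0.5)/0.5 = 0.90026600
λ = −ln(0.90026600)/7.6046 = 0.013816

B0=291.5089 lambda=0.0138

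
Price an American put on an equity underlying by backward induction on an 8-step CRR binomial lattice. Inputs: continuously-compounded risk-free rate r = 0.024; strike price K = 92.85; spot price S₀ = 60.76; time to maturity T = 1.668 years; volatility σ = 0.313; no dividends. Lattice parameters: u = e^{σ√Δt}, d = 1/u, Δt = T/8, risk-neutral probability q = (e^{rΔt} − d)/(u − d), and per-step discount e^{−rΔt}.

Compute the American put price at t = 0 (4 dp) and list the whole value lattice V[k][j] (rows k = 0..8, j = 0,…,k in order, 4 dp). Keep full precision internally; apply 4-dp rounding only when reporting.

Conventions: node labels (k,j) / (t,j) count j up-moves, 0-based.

price = 32.8664
tree:
32.8664
40.1819 25.3410
47.1961 32.4483 17.9613
53.2762 40.1819 24.4690 11.1495
58.5465 47.1961 32.0900 16.5276 5.4816
63.1150 53.2762 40.1819 23.5903 9.1041 1.6428
67.0751 58.5465 47.1961 32.0900 14.6949 3.1862 0.0000
70.5077 63.1150 53.2762 40.1819 22.7549 6.1797 0.0000 0.0000
73.4832 67.0751 58.5465 47.1961 32.0900 11.9855 0.0000 0.0000 0.0000

Δt=0.20850, u=1.15364, d=0.86682, q=0.48182, disc=e^(-rΔt)=0.99501
k=8 terminal: V=max(K-S,0) → 73.4832 67.0751 58.5465 47.1961 32.0900 11.9855 0.0000 0.0000 0.0000
k=7: j=0 S=22.3423 intr=70.5077 cont=70.0442 V=70.5077[EX]; j=1 S=29.7350 intr=63.1150 cont=62.6515 V=63.1150[EX]; j=2 S=39.5738 intr=53.2762 cont=52.8127 V=53.2762[EX]; j=3 S=52.6681 intr=40.1819 cont=39.7184 V=40.1819[EX]; j=4 S=70.0951 intr=22.7549 cont=22.2914 V=22.7549[EX]; j=5 S=93.2884 intr=0.0000 cont=6.1797 V=6.1797[hold]; j=6 S=124.1560 intr=0.0000 cont=0.0000 V=0.0000[hold]; j=7 S=165.2372 intr=0.0000 cont=0.0000 V=0.0000[hold]
k=6: j=0 S=25.7749 intr=67.0751 cont=66.6116 V=67.0751[EX]; j=1 S=34.3035 intr=58.5465 cont=58.0831 V=58.5465[EX]; j=2 S=45.6539 intr=47.1961 cont=46.7326 V=47.1961[EX]; j=3 S=60.7600 intr=32.0900 cont=31.6265 V=32.0900[EX]; j=4 S=80.8645 intr=11.9855 cont=14.6949 V=14.6949[hold]; j=5 S=107.6212 intr=0.0000 cont=3.1862 V=3.1862[hold]; j=6 S=143.2312 intr=0.0000 cont=0.0000 V=0.0000[hold]
k=5: j=0 S=29.7350 intr=63.1150 cont=62.6515 V=63.1150[EX]; j=1 S=39.5738 intr=53.2762 cont=52.8127 V=53.2762[EX]; j=2 S=52.6681 intr=40.1819 cont=39.7184 V=40.1819[EX]; j=3 S=70.0951 intr=22.7549 cont=23.5903 V=23.5903[hold]; j=4 S=93.2884 intr=0.0000 cont=9.1041 V=9.1041[hold]; j=5 S=124.1560 intr=0.0000 cont=1.6428 V=1.6428[hold]
k=4: j=0 S=34.3035 intr=58.5465 cont=58.0831 V=58.5465[EX]; j=1 S=45.6539 intr=47.1961 cont=46.7326 V=47.1961[EX]; j=2 S=60.7600 intr=32.0900 cont=32.0271 V=32.0900[EX]; j=3 S=80.8645 intr=11.9855 cont=16.5276 V=16.5276[hold]; j=4 S=107.6212 intr=0.0000 cont=5.4816 V=5.4816[hold]
k=3: j=0 S=39.5738 intr=53.2762 cont=52.8127 V=53.2762[EX]; j=1 S=52.6681 intr=40.1819 cont=39.7184 V=40.1819[EX]; j=2 S=70.0951 intr=22.7549 cont=24.4690 V=24.4690[hold]; j=3 S=93.2884 intr=0.0000 cont=11.1495 V=11.1495[hold]
k=2: j=0 S=45.6539 intr=47.1961 cont=46.7326 V=47.1961[EX]; j=1 S=60.7600 intr=32.0900 cont=32.4483 V=32.4483[hold]; j=2 S=80.8645 intr=11.9855 cont=17.9613 V=17.9613[hold]
k=1: j=0 S=52.6681 intr=40.1819 cont=39.8902 V=40.1819[EX]; j=1 S=70.0951 intr=22.7549 cont=25.3410 V=25.3410[hold]
k=0: j=0 S=60.7600 intr=32.0900 cont=32.8664 V=32.8664[hold]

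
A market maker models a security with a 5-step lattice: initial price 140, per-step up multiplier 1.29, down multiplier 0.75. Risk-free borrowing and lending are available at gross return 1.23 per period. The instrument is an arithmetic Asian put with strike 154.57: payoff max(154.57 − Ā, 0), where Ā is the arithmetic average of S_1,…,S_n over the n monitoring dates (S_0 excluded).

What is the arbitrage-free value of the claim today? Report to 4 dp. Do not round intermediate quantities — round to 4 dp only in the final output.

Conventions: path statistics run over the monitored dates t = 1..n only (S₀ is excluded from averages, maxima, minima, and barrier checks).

Risk-neutral up-probability p* = (R−d)/(u−d) = (1.23−0.75)/(1.29−0.75) = 0.8889; the claim prices as the p*-weighted sum of path payoffs discounted by R^5.
Enumerate all 2^5 = 32 price paths (U = up ×1.29, D = down ×0.75); each path with k up-moves has probability p*^k·(1−p*)^(5−k).
DDDDD: Ā=64.0664, payoff=90.5036, prob=0.000017
UDDDD: Ā=110.1942, payoff=44.3758, prob=0.000135
DUDDD: Ā=95.0742, payoff=59.4958, prob=0.000135
UUDDD: Ā=163.5277, payoff=0.0000, prob=0.001084
DDUDD: Ā=83.7342, payoff=70.8358, prob=0.000135
UDUDD: Ā=144.0229, payoff=10.5471, prob=0.001084
DUUDD: Ā=128.9029, payoff=25.6671, prob=0.001084
UUUDD: Ā=221.7129, payoff=0.0000, prob=0.008671
DDDUD: Ā=75.2292, payoff=79.3408, prob=0.000135
UDDUD: Ā=129.3943, payoff=25.1757, prob=0.001084
DUDUD: Ā=114.2743, payoff=40.2957, prob=0.001084
UUDUD: Ā=196.5517, payoff=0.0000, prob=0.008671
DDUUD: Ā=102.9343, payoff=51.6357, prob=0.001084
UDUUD: Ā=177.0469, payoff=0.0000, prob=0.008671
DUUUD: Ā=161.9269, payoff=0.0000, prob=0.008671
UUUUD: Ā=278.5143, payoff=0.0000, prob=0.069366
DDDDU: Ā=68.8505, payoff=85.7195, prob=0.000135
UDDDU: Ā=118.4228, payoff=36.1472, prob=0.001084
DUDDU: Ā=103.3028, payoff=51.2672, prob=0.001084
UUDDU: Ā=177.6808, payoff=0.0000, prob=0.008671
DDUDU: Ā=91.9628, payoff=62.6072, prob=0.001084
UDUDU: Ā=158.1760, payoff=0.0000, prob=0.008671
DUUDU: Ā=143.0560, payoff=11.5140, prob=0.008671
UUUDU: Ā=246.0564, payoff=0.0000, prob=0.069366
DDDUU: Ā=83.4578, payoff=71.1122, prob=0.001084
UDDUU: Ā=143.5474, payoff=11.0226, prob=0.008671
DUDUU: Ā=128.4274, payoff=26.1426, prob=0.008671
UUDUU: Ā=220.8952, payoff=0.0000, prob=0.069366
DDUUU: Ā=117.0874, payoff=37.4826, prob=0.008671
UDUUU: Ā=201.3904, payoff=0.0000, prob=0.069366
DUUUU: Ā=186.2704, payoff=0.0000, prob=0.069366
UUUUU: Ā=320.3850, payoff=0.0000, prob=0.554929
Price = Σ prob·payoff / R^5 = 1.200504 / 2.815306 = 0.4264

price = 0.4264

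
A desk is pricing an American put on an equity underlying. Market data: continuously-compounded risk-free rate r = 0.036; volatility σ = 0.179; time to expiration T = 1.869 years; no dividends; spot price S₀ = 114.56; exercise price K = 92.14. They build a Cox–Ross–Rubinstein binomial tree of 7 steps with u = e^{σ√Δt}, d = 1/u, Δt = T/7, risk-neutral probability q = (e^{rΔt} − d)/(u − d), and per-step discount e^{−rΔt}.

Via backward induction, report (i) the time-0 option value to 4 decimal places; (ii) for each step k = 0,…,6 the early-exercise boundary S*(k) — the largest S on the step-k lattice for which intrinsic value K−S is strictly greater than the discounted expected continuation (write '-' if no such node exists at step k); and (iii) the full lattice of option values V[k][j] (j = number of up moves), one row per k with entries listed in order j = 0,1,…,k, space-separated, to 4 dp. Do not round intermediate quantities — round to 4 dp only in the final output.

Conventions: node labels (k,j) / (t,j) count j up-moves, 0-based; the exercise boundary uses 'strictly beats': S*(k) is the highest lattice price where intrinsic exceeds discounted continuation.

Δt=0.26700  u=1.09691  d=0.91166  q=0.52903  discount=0.99043
step 7 (expiry): payoffs max(K−S,0) = 32.1818 19.9982 5.3389 0.0000 0.0000 0.0000 0.0000 0.0000
step 6: (k=6,j=0): S=65.7685, K−S=26.3715, hold=25.4901 ⇒ V=26.3715 exercise | (k=6,j=1): S=79.1328, K−S=13.0072, hold=12.1258 ⇒ V=13.0072 exercise | (k=6,j=2): S=95.2126, K−S=0.0000, hold=2.4904 ⇒ V=2.4904 continue | (k=6,j=3): S=114.5600, K−S=0.0000, hold=0.0000 ⇒ V=0.0000 continue | (k=6,j=4): S=137.8388, K−S=0.0000, hold=0.0000 ⇒ V=0.0000 continue | (k=6,j=5): S=165.8478, K−S=0.0000, hold=0.0000 ⇒ V=0.0000 continue | (k=6,j=6): S=199.5483, K−S=0.0000, hold=0.0000 ⇒ V=0.0000 continue  boundary S*=79.1328
step 5: (k=5,j=0): S=72.1418, K−S=19.9982, hold=19.1168 ⇒ V=19.9982 exercise | (k=5,j=1): S=86.8011, K−S=5.3389, hold=7.3723 ⇒ V=7.3723 continue | (k=5,j=2): S=104.4393, K−S=0.0000, hold=1.1617 ⇒ V=1.1617 continue | (k=5,j=3): S=125.6615, K−S=0.0000, hold=0.0000 ⇒ V=0.0000 continue | (k=5,j=4): S=151.1961, K−S=0.0000, hold=0.0000 ⇒ V=0.0000 continue | (k=5,j=5): S=181.9194, K−S=0.0000, hold=0.0000 ⇒ V=0.0000 continue  boundary S*=72.1418
step 4: (k=4,j=0): S=79.1328, K−S=13.0072, hold=13.1913 ⇒ V=13.1913 continue | (k=4,j=1): S=95.2126, K−S=0.0000, hold=4.0476 ⇒ V=4.0476 continue | (k=4,j=2): S=114.5600, K−S=0.0000, hold=0.5419 ⇒ V=0.5419 continue | (k=4,j=3): S=137.8388, K−S=0.0000, hold=0.0000 ⇒ V=0.0000 continue | (k=4,j=4): S=165.8478, K−S=0.0000, hold=0.0000 ⇒ V=0.0000 continue  boundary S*=-
step 3: (k=3,j=0): S=86.8011, K−S=5.3389, hold=8.2741 ⇒ V=8.2741 continue | (k=3,j=1): S=104.4393, K−S=0.0000, hold=2.1720 ⇒ V=2.1720 continue | (k=3,j=2): S=125.6615, K−S=0.0000, hold=0.2528 ⇒ V=0.2528 continue | (k=3,j=3): S=151.1961, K−S=0.0000, hold=0.0000 ⇒ V=0.0000 continue  boundary S*=-
step 2: (k=2,j=0): S=95.2126, K−S=0.0000, hold=4.9976 ⇒ V=4.9976 continue | (k=2,j=1): S=114.5600, K−S=0.0000, hold=1.1456 ⇒ V=1.1456 continue | (k=2,j=2): S=137.8388, K−S=0.0000, hold=0.1179 ⇒ V=0.1179 continue  boundary S*=-
step 1: (k=1,j=0): S=104.4393, K−S=0.0000, hold=2.9315 ⇒ V=2.9315 continue | (k=1,j=1): S=125.6615, K−S=0.0000, hold=0.5962 ⇒ V=0.5962 continue  boundary S*=-
step 0: (k=0,j=0): S=114.5600, K−S=0.0000, hold=1.6798 ⇒ V=1.6798 continue  boundary S*=-

price = 1.6798
boundary = - - - - - 72.1418 79.1328
tree:
1.6798
2.9315 0.5962
4.9976 1.1456 0.1179
8.2741 2.1720 0.2528 0.0000
13.1913 4.0476 0.5419 0.0000 0.0000
19.9982 7.3723 1.1617 0.0000 0.0000 0.0000
26.3715 13.0072 2.4904 0.0000 0.0000 0.0000 0.0000
32.1818 19.9982 5.3389 0.0000 0.0000 0.0000 0.0000 0.0000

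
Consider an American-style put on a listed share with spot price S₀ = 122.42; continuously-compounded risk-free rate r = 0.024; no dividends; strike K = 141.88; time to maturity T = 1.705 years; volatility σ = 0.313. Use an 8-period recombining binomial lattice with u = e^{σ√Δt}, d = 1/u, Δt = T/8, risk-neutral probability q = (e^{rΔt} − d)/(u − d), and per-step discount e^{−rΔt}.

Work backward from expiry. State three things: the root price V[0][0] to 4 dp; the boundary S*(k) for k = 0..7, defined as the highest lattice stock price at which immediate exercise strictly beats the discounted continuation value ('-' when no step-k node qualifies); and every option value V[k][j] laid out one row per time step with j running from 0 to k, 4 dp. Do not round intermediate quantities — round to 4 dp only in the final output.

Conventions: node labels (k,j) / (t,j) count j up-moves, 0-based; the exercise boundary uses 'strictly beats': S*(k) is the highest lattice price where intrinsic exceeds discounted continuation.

Δt=0.21313, u=1.15546, d=0.86546, q=0.48162, disc=e^(-rΔt)=0.99490
k=8 terminal: V=max(K-S,0) → 103.3486 90.4372 73.1994 50.1855 19.4600 0.0000 0.0000 0.0000 0.0000
k=7: j=0 S=44.5215 intr=97.3585 cont=96.6346 V=97.3585[EX]; j=1 S=59.4401 intr=82.4399 cont=81.7161 V=82.4399[EX]; j=2 S=79.3576 intr=62.5224 cont=61.7985 V=62.5224[EX]; j=3 S=105.9492 intr=35.9308 cont=35.2069 V=35.9308[EX]; j=4 S=141.4513 intr=0.4287 cont=10.0362 V=10.0362[hold]; j=5 S=188.8497 intr=0.0000 cont=0.0000 V=0.0000[hold]; j=6 S=252.1306 intr=0.0000 cont=0.0000 V=0.0000[hold]; j=7 S=336.6161 intr=0.0000 cont=0.0000 V=0.0000[hold]  S*(7)=105.9492
k=6: j=0 S=51.4428 intr=90.4372 cont=89.7133 V=90.4372[EX]; j=1 S=68.6806 intr=73.1994 cont=72.4756 V=73.1994[EX]; j=2 S=91.6945 intr=50.1855 cont=49.4617 V=50.1855[EX]; j=3 S=122.4200 intr=19.4600 cont=23.3397 V=23.3397[hold]; j=4 S=163.4412 intr=0.0000 cont=5.1760 V=5.1760[hold]; j=5 S=218.2081 intr=0.0000 cont=0.0000 V=0.0000[hold]; j=6 S=291.3267 intr=0.0000 cont=0.0000 V=0.0000[hold]  S*(6)=91.6945
k=5: j=0 S=59.4401 intr=82.4399 cont=81.7161 V=82.4399[EX]; j=1 S=79.3576 intr=62.5224 cont=61.7985 V=62.5224[EX]; j=2 S=105.9492 intr=35.9308 cont=37.0659 V=37.0659[hold]; j=3 S=141.4513 intr=0.4287 cont=14.5172 V=14.5172[hold]; j=4 S=188.8497 intr=0.0000 cont=2.6694 V=2.6694[hold]; j=5 S=252.1306 intr=0.0000 cont=0.0000 V=0.0000[hold]  S*(5)=79.3576
k=4: j=0 S=68.6806 intr=73.1994 cont=72.4756 V=73.1994[EX]; j=1 S=91.6945 intr=50.1855 cont=50.0056 V=50.1855[EX]; j=2 S=122.4200 intr=19.4600 cont=26.0723 V=26.0723[hold]; j=3 S=163.4412 intr=0.0000 cont=8.7661 V=8.7661[hold]; j=4 S=218.2081 intr=0.0000 cont=1.3767 V=1.3767[hold]  S*(4)=91.6945
k=3: j=0 S=79.3576 intr=62.5224 cont=61.7985 V=62.5224[EX]; j=1 S=105.9492 intr=35.9308 cont=38.3753 V=38.3753[hold]; j=2 S=141.4513 intr=0.4287 cont=17.6468 V=17.6468[hold]; j=3 S=188.8497 intr=0.0000 cont=5.1807 V=5.1807[hold]  S*(3)=79.3576
k=2: j=0 S=91.6945 intr=50.1855 cont=50.6330 V=50.6330[hold]; j=1 S=122.4200 intr=19.4600 cont=28.2472 V=28.2472[hold]; j=2 S=163.4412 intr=0.0000 cont=11.5834 V=11.5834[hold]  S*(2)=-
k=1: j=0 S=105.9492 intr=35.9308 cont=39.6482 V=39.6482[hold]; j=1 S=141.4513 intr=0.4287 cont=20.1184 V=20.1184[hold]  S*(1)=-
k=0: j=0 S=122.4200 intr=19.4600 cont=30.0879 V=30.0879[hold]  S*(0)=-

price = 30.0879
boundary = - - - 79.3576 91.6945 79.3576 91.6945 105.9492
tree:
30.0879
39.6482 20.1184
50.6330 28.2472 11.5834
62.5224 38.3753 17.6468 5.1807
73.1994 50.1855 26.0723 8.7661 1.3767
82.4399 62.5224 37.0659 14.5172 2.6694 0.0000
90.4372 73.1994 50.1855 23.3397 5.1760 0.0000 0.0000
97.3585 82.4399 62.5224 35.9308 10.0362 0.0000 0.0000 0.0000
103.3486 90.4372 73.1994 50.1855 19.4600 0.0000 0.0000 0.0000 0.0000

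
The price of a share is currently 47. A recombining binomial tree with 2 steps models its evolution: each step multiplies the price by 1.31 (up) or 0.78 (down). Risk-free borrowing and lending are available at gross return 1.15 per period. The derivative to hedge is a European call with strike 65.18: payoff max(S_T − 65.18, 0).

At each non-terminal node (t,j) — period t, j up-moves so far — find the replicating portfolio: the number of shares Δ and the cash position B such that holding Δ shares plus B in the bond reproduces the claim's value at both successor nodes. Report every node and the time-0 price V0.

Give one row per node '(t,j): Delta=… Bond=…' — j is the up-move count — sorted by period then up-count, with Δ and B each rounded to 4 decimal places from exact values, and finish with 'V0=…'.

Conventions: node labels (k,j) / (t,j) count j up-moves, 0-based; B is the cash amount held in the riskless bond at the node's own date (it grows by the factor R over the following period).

The replicating-portfolio and risk-neutral prices coincide; use p* = (1.15−0.78)/(1.31−0.78) = 0.6981 for the latter.
Terminal payoffs: V(2,0)=0.0000, V(2,1)=0.0000, V(2,2)=15.4767
(1,0): S=36.6600. Δ = (V_up−V_dn)/(S_up−S_dn) = (0.0000−0.0000)/(48.0246−28.5948) = 0.0000. V = [p*·0.0000 + (1−p*)·0.0000]/1.15 = 0.0000. B = V − Δ·S = 0.0000.
(1,1): S=61.5700. Δ = (V_up−V_dn)/(S_up−S_dn) = (15.4767−0.0000)/(80.6567−48.0246) = 0.4743. V = [p*·15.4767 + (1−p*)·0.0000]/1.15 = 9.3952. B = V − Δ·S = -19.8061.
(0,0): S=47.0000. Δ = (V_up−V_dn)/(S_up−S_dn) = (9.3952−0.0000)/(61.5700−36.6600) = 0.3772. V = [p*·9.3952 + (1−p*)·0.0000]/1.15 = 5.7034. B = V − Δ·S = -12.0234.
Sanity check at the root: Δ(0,0)·S0 + B(0,0) reproduces V0 = 5.7034.

(0,0): Delta=0.3772 Bond=-12.0234
(1,0): Delta=0.0000 Bond=0.0000
(1,1): Delta=0.4743 Bond=-19.8061
V0=5.7034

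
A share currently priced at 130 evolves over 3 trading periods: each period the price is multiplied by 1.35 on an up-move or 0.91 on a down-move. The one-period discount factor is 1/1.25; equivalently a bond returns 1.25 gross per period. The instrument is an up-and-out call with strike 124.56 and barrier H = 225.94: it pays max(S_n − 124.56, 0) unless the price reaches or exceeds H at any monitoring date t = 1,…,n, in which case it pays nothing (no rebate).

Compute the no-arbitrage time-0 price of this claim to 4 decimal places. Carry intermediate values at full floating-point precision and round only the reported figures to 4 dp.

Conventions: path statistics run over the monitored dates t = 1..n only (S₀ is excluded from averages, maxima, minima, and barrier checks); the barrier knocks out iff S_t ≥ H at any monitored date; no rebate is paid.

price = 13.9249

Under the martingale measure an up-move has probability p* = 0.7727; value the claim as the probability-weighted average of per-path payoffs, discounted 3 periods at R = 1.25.
Enumerate all 2^3 = 8 price paths (U = up ×1.35, D = down ×0.91); each path with k up-moves has probability p*^k·(1−p*)^(3−k).
DDD: M=118.3000, payoff=0.0000, prob=0.011739
UDD: M=175.5000, payoff=20.7716, prob=0.039914
DUD: M=159.7050, payoff=20.7716, prob=0.039914
UUD: M=236.9250, payoff=0.0000, prob=0.135706
DDU: M=145.3315, payoff=20.7716, prob=0.039914
UDU: M=215.6018, payoff=91.0417, prob=0.135706
DUU: M=215.6018, payoff=91.0417, prob=0.135706
UUU: M=319.8487, payoff=0.0000, prob=0.461401
Price = Σ prob·payoff / R^3 = 27.197068 / 1.953125 = 13.9249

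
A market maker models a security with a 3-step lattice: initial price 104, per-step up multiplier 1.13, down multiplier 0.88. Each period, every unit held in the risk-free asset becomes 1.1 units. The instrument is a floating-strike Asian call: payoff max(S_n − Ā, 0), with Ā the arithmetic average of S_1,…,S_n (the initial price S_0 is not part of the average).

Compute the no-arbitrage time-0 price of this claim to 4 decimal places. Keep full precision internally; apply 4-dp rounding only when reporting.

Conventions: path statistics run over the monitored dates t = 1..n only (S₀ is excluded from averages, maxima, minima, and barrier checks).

price = 9.7319

Under the martingale measure an up-move has probability p* = 0.8800; value the claim as the probability-weighted average of per-path payoffs, discounted 3 periods at R = 1.1.
Enumerate all 2^3 = 8 price paths (U = up ×1.13, D = down ×0.88); each path with k up-moves has probability p*^k·(1−p*)^(3−k).
DDD: Ā=80.9769, payoff=0.0000, prob=0.001728
UDD: Ā=103.9817, payoff=0.0000, prob=0.012672
DUD: Ā=95.3150, payoff=0.0000, prob=0.012672
UUD: Ā=122.3932, payoff=0.0000, prob=0.092928
DDU: Ā=87.6884, payoff=3.3191, prob=0.012672
UDU: Ā=112.5998, payoff=4.2621, prob=0.092928
DUU: Ā=103.9332, payoff=12.9287, prob=0.092928
UUU: Ā=133.4596, payoff=16.6017, prob=0.681472
Price = Σ prob·payoff / R^3 = 12.953131 / 1.331000 = 9.7319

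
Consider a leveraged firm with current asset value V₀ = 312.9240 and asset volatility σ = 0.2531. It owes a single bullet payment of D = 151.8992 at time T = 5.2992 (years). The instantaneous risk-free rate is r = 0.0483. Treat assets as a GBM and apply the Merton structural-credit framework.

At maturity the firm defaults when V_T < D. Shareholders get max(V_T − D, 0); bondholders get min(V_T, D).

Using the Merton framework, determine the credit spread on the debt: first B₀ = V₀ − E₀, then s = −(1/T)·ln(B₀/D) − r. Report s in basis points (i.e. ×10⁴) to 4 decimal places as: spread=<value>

Apply the equity-as-call identities (strike 151.8992, horizon 5.2992 years):
d₁ = [ln(V₀/D) + (r + σ²/2)T] / (σ√T)
   = [ln(312.9240/151.8992) + (0.0483 + 0.5·0.2531²)·5.2992] / (0.2531·√5.2992)
   = [0.722743 + 0.425684] / 0.582636 = 1.971088
d₂ = d₁ − σ√T = 1.971088 − 0.582636 = 1.388452
N(d₁) = 0.975643,  N(d₂) = 0.917500,  e^(−rT) = 0.774180
E₀ = V₀·N(d₁) − D·e^(−rT)·N(d₂)
   = 312.9240·0.975643 − 151.8992·0.774180·0.917500 = 197.406616
B₀ = V₀ − E₀ = 312.9240 − 197.406616 = 115.517384
spread = −(1/T)·ln(B₀/D) − r = −(1/5.2992)·ln(115.517384/151.8992) − 0.0483 = 0.00336744
in basis points: 0.00336744 × 10⁴ = 33.6744 bp

spread=33.6744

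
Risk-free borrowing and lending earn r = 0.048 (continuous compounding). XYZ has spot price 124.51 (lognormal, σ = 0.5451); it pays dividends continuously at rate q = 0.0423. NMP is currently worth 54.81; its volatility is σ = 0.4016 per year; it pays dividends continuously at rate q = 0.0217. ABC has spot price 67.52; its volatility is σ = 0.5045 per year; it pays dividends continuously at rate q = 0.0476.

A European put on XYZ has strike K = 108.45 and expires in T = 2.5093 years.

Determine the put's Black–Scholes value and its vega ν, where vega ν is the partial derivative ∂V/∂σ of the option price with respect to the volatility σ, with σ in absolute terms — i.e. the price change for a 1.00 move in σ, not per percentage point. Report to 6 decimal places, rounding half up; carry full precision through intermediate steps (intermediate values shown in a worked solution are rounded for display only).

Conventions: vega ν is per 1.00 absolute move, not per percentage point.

σ√T = 0.5451·√2.5093 = 0.863480
d₁ = (ln(S/K) + (r−q+σ²/2)T) / (σ√T) = (ln(124.51/108.45) + (0.048−0.0423+0.5451²/2)·2.5093) / 0.863480 = (0.138097 + 0.387102) / 0.863480 = 0.608235
d₂ = d₁ − σ√T = 0.608235 − 0.863480 = -0.255245
e^{−rT} = 0.886525
e^{−qT} = 0.899296
N(−d₁) = 0.271516,  N(−d₂) = 0.600733
Put price V = K·e^{−rT}·N(−d₂) − S·e^{−qT}·N(−d₁) = 57.756649 − 30.401980 = 27.354669
φ(d₁) = (1/√(2π))·e^{−d₁²/2} = 0.331571
ν = S·e^{−qT}·φ(d₁)·√T = 58.811130

price = 27.354669
ν = 58.811130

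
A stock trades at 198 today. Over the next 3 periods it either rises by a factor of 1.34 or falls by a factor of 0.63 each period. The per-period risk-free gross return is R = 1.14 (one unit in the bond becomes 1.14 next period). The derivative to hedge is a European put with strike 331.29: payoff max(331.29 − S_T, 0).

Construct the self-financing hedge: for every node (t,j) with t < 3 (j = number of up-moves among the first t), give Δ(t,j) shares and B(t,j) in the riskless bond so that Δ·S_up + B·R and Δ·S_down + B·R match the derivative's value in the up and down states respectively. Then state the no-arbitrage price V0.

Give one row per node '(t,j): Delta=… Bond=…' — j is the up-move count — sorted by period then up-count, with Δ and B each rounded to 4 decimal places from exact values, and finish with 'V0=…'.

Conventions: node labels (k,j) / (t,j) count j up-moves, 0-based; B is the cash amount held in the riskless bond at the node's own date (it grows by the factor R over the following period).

(0,0): Delta=-0.5902 Bond=178.7663
(1,0): Delta=-1.0000 Bond=254.9169
(1,1): Delta=-0.5146 Bond=183.7452
(2,0): Delta=-1.0000 Bond=290.6053
(2,1): Delta=-1.0000 Bond=290.6053
(2,2): Delta=-0.4251 Bond=177.6516
V0=61.9144

The replicating-portfolio and risk-neutral prices coincide; use p* = (1.14−0.63)/(1.34−0.63) = 0.7183 for the latter.
At maturity the claim pays: V(3,0)=281.7807, V(3,1)=225.9845, V(3,2)=107.3069, V(3,3)=0.0000
Node (2,0) S=78.5862: V=(p*·225.9845+(1−p*)·281.7807)/1.14=212.0191; Δ=(225.9845−281.7807)/(105.3055−49.5093)=-1.0000; B=V−Δ·S=290.6053
Node (2,1) S=167.1516: V=(p*·107.3069+(1−p*)·225.9845)/1.14=123.4537; Δ=(107.3069−225.9845)/(223.9831−105.3055)=-1.0000; B=V−Δ·S=290.6053
Node (2,2) S=355.5288: V=(p*·0.0000+(1−p*)·107.3069)/1.14=26.5152; Δ=(0.0000−107.3069)/(476.4086−223.9831)=-0.4251; B=V−Δ·S=177.6516
Node (1,0) S=124.7400: V=(p*·123.4537+(1−p*)·212.0191)/1.14=130.1769; Δ=(123.4537−212.0191)/(167.1516−78.5862)=-1.0000; B=V−Δ·S=254.9169
Node (1,1) S=265.3200: V=(p*·26.5152+(1−p*)·123.4537)/1.14=47.2121; Δ=(26.5152−123.4537)/(355.5288−167.1516)=-0.5146; B=V−Δ·S=183.7452
Node (0,0) S=198.0000: V=(p*·47.2121+(1−p*)·130.1769)/1.14=61.9144; Δ=(47.2121−130.1769)/(265.3200−124.7400)=-0.5902; B=V−Δ·S=178.7663
Sanity check at the root: Δ(0,0)·S0 + B(0,0) reproduces V0 = 61.9144.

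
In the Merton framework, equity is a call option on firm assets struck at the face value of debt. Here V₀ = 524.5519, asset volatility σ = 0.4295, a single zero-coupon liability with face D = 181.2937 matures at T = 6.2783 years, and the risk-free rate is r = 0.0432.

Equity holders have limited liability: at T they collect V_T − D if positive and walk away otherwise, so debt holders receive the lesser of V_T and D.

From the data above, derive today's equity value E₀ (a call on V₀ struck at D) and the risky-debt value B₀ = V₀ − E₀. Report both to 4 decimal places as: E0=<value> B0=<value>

E0=399.9158 B0=124.6361

With assets at 524.5519 and a single debt payment of 181.2937 at 6.2783 years:
d₁ = [ln(V₀/D) + (r + σ²/2)T] / (σ√T)
   = [ln(524.5519/181.2937) + (0.0432 + 0.5·0.4295²)·6.2783] / (0.4295·√6.2783)
   = [1.062426 + 0.850302] / 1.076178 = 1.777334
d₂ = d₁ − σ√T = 1.777334 − 1.076178 = 0.701156
N(d₁) = 0.962243,  N(d₂) = 0.758397,  e^(−rT) = 0.762447
E₀ = V₀·N(d₁) − D·e^(−rT)·N(d₂)
   = 524.5519·0.962243 − 181.2937·0.762447·0.758397 = 399.915774
B₀ = V₀ − E₀ = 524.5519 − 399.915774 = 124.636126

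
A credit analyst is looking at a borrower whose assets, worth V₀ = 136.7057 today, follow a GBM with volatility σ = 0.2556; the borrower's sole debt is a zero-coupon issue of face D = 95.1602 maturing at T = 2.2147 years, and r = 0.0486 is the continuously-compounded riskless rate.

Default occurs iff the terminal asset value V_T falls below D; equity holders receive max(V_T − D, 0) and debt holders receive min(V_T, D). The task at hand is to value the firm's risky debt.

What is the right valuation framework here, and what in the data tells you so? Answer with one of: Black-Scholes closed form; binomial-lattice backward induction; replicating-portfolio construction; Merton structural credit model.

Key observation: the asked-for credit quantity lives on the firm's capital structure — asset value, asset volatility, debt face 95.1602 — which is the structural model's domain.

framework: Merton structural credit model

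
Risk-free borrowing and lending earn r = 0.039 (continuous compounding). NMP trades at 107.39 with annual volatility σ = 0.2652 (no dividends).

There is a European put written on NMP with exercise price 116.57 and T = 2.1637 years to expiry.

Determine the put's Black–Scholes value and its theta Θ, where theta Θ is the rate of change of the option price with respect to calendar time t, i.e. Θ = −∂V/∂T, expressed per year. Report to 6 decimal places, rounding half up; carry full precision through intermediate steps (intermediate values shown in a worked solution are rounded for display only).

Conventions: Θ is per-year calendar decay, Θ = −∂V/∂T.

σ√T = 0.2652·√2.1637 = 0.390096
d₁ = (ln(S/K) + (r+σ²/2)T) / (σ√T) = (ln(107.39/116.57) + (0.039+0.2652²/2)·2.1637) / 0.390096 = (-0.082025 + 0.160472) / 0.390096 = 0.201097
d₂ = d₁ − σ√T = 0.201097 − 0.390096 = -0.189000
e^{−rT} = 0.919078
N(−d₁) = 0.420312,  N(−d₂) = 0.574954
Put price V = K·e^{−rT}·N(−d₂) − S·N(−d₁) = 61.598756 − 45.137257 = 16.461499
φ(d₁) = (1/√(2π))·e^{−d₁²/2} = 0.390957
Θ = −S·φ(d₁)·σ/(2√T) + r·K·e^{−rT}·N(−d₂) = −3.784753 + 2.402351 = -1.382401

price = 16.461499
Θ = -1.382401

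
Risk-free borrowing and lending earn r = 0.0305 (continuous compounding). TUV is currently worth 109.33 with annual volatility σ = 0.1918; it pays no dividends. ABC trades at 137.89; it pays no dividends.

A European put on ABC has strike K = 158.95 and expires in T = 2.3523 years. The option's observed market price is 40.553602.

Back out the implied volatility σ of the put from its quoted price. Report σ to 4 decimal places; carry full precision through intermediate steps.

At σ = 0.4105 the Black–Scholes value reproduces the quote:
σ√T = 0.4105·√2.3523 = 0.629592
d₁ = (ln(S/K) + (r+σ²/2)T) / (σ√T) = (ln(137.89/158.95) + (0.0305+0.4105²/2)·2.3523) / 0.629592 = (-0.142133 + 0.269938) / 0.629592 = 0.202996
d₂ = d₁ − σ√T = 0.202996 − 0.629592 = -0.426596
e^{−rT} = 0.930768
N(−d₁) = 0.419569,  N(−d₂) = 0.665163
V = K·e^{−rT}·N(−d₂) − S·N(−d₁) = 98.407956 − 57.854354 = 40.553602 (the quoted price), and the Black–Scholes price is strictly increasing in σ, so σ is unique

sigma = 0.4105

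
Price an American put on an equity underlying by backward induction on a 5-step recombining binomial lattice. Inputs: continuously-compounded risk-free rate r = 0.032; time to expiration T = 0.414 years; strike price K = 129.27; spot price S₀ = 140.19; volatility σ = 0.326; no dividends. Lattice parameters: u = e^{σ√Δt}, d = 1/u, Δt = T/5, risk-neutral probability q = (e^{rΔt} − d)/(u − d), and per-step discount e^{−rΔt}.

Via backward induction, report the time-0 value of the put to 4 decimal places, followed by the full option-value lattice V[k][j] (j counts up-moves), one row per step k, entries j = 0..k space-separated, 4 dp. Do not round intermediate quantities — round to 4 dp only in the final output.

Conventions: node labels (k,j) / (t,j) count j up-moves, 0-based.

price = 5.8968
tree:
5.8968
9.6566 2.0262
15.3661 3.7826 0.2140
23.4670 7.0407 0.4213 0.0000
32.9407 13.0615 0.8294 0.0000 0.0000
41.5661 23.4670 1.6328 0.0000 0.0000 0.0000

Δt=0.08280  u=1.09835  d=0.91046  q=0.49069  discount=0.99735
step 5 (expiry): payoffs max(K−S,0) = 41.5661 23.4670 1.6328 0.0000 0.0000 0.0000
k=4: (k=4,j=0): S=96.3293, K−S=32.9407, hold=32.5986 ⇒ V=32.9407 exercise | (k=4,j=1): S=116.2085, K−S=13.0615, hold=12.7195 ⇒ V=13.0615 exercise | (k=4,j=2): S=140.1900, K−S=0.0000, hold=0.8294 ⇒ V=0.8294 continue | (k=4,j=3): S=169.1205, K−S=0.0000, hold=0.0000 ⇒ V=0.0000 continue | (k=4,j=4): S=204.0213, K−S=0.0000, hold=0.0000 ⇒ V=0.0000 continue
k=3: (k=3,j=0): S=105.8030, K−S=23.4670, hold=23.1249 ⇒ V=23.4670 exercise | (k=3,j=1): S=127.6372, K−S=1.6328, hold=7.0407 ⇒ V=7.0407 continue | (k=3,j=2): S=153.9773, K−S=0.0000, hold=0.4213 ⇒ V=0.4213 continue | (k=3,j=3): S=185.7530, K−S=0.0000, hold=0.0000 ⇒ V=0.0000 continue
k=2: (k=2,j=0): S=116.2085, K−S=13.0615, hold=15.3661 ⇒ V=15.3661 continue | (k=2,j=1): S=140.1900, K−S=0.0000, hold=3.7826 ⇒ V=3.7826 continue | (k=2,j=2): S=169.1205, K−S=0.0000, hold=0.2140 ⇒ V=0.2140 continue
k=1: (k=1,j=0): S=127.6372, K−S=1.6328, hold=9.6566 ⇒ V=9.6566 continue | (k=1,j=1): S=153.9773, K−S=0.0000, hold=2.0262 ⇒ V=2.0262 continue
k=0: (k=0,j=0): S=140.1900, K−S=0.0000, hold=5.8968 ⇒ V=5.8968 continue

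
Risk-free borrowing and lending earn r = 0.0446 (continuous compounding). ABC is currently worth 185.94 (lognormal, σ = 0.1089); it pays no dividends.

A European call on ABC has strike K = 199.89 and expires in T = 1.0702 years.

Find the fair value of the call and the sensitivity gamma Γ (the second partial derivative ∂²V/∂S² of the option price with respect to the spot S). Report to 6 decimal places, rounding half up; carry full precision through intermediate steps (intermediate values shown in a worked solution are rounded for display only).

price = 6.340700
Γ = 0.018796

σ√T = 0.1089·√1.0702 = 0.112658
d₁ = (ln(S/K) + (r+σ²/2)T) / (σ√T) = (ln(185.94/199.89) + (0.0446+0.1089²/2)·1.0702) / 0.112658 = (-0.072343 + 0.054077) / 0.112658 = -0.162141
d₂ = d₁ − σ√T = -0.162141 − 0.112658 = -0.274798
e^{−rT} = 0.953390
N(d₁) = 0.435597,  N(d₂) = 0.391736
Call price V = S·N(d₁) − K·e^{−rT}·N(d₂) = 80.994995 − 74.654295 = 6.340700
φ(d₁) = (1/√(2π))·e^{−d₁²/2} = 0.393733
Γ = φ(d₁) / (S·σ·√T) = 0.018796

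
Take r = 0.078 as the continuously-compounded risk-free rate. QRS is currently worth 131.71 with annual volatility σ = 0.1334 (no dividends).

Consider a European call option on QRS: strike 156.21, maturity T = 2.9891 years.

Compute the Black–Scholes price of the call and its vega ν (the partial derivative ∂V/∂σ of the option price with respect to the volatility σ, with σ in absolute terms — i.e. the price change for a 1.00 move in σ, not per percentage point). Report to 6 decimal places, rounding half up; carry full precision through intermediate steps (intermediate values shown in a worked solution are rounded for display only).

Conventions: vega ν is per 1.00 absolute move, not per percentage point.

price = 16.144917
ν = 84.305541

σ√T = 0.1334·√2.9891 = 0.230635
d₁ = (ln(S/K) + (r+σ²/2)T) / (σ√T) = (ln(131.71/156.21) + (0.078+0.1334²/2)·2.9891) / 0.230635 = (-0.170599 + 0.259746) / 0.230635 = 0.386530
d₂ = d₁ − σ√T = 0.386530 − 0.230635 = 0.155894
e^{−rT} = 0.792035
N(d₁) = 0.650448,  N(d₂) = 0.561942
Call price V = S·N(d₁) − K·e^{−rT}·N(d₂) = 85.670476 − 69.525559 = 16.144917
φ(d₁) = (1/√(2π))·e^{−d₁²/2} = 0.370226
ν = S·φ(d₁)·√T = 84.305541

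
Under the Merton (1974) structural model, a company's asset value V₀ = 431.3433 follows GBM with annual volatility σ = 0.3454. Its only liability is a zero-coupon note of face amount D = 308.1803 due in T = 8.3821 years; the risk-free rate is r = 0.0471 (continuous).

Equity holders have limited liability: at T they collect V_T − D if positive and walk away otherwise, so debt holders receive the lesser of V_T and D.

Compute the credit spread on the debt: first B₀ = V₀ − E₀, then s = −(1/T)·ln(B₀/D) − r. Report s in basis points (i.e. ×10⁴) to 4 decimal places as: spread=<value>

spread=239.5337

Apply the equity-as-call identities (strike 308.1803, horizon 8.3821 years):
d₁ = [ln(V₀/D) + (r + σ²/2)T] / (σ√T)
   = [ln(431.3433/308.1803) + (0.0471 + 0.5·0.3454²)·8.3821] / (0.3454·√8.3821)
   = [0.336219 + 0.894794] / 0.999997 = 1.231017
d₂ = d₁ − σ√T = 1.231017 − 0.999997 = 0.231020
N(d₁) = 0.890842,  N(d₂) = 0.591350,  e^(−rT) = 0.673817
E₀ = V₀·N(d₁) − D·e^(−rT)·N(d₂)
   = 431.3433·0.890842 − 308.1803·0.673817·0.591350 = 261.460535
B₀ = V₀ − E₀ = 431.3433 − 261.460535 = 169.882765
spread = −(1/T)·ln(B₀/D) − r = −(1/8.3821)·ln(169.882765/308.1803) − 0.0471 = 0.02395337
in basis points: 0.02395337 × 10⁴ = 239.5337 bp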